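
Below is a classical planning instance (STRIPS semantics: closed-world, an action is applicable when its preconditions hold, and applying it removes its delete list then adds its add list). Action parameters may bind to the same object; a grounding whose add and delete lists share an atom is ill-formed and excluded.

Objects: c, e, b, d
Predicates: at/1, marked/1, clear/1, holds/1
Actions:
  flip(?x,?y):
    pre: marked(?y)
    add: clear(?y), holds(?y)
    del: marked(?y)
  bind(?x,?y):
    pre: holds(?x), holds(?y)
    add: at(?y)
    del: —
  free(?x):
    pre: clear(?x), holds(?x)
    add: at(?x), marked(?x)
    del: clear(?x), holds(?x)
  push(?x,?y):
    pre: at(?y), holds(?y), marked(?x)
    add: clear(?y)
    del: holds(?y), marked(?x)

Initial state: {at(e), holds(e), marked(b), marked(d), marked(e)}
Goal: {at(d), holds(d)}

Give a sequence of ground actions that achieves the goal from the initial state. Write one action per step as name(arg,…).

1. flip(c,d)  →  {at(e), clear(d), holds(d), holds(e), marked(b), marked(e)}
2. bind(e,d)  →  {at(d), at(e), clear(d), holds(d), holds(e), marked(b), marked(e)}

flip(c,d); bind(e,d)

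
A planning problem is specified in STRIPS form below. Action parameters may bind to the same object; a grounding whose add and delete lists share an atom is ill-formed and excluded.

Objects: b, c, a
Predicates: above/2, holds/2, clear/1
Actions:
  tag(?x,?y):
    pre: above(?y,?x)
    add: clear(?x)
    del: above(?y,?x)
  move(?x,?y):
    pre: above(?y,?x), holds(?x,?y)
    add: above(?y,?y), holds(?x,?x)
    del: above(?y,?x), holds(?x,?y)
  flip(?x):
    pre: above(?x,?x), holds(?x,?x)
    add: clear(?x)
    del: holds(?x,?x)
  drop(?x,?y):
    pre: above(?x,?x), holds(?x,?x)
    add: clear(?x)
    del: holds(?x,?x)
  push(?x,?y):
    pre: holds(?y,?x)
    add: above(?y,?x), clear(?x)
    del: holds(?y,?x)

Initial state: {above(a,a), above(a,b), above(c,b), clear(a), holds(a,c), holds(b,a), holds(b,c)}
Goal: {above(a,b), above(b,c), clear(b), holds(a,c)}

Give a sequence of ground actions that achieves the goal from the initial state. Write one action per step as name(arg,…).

tag(b,c); push(c,b)

1. tag(b,c)  →  {above(a,a), above(a,b), clear(a), clear(b), holds(a,c), holds(b,a), holds(b,c)}
2. push(c,b)  →  {above(a,a), above(a,b), above(b,c), clear(a), clear(b), clear(c), holds(a,c), holds(b,a)}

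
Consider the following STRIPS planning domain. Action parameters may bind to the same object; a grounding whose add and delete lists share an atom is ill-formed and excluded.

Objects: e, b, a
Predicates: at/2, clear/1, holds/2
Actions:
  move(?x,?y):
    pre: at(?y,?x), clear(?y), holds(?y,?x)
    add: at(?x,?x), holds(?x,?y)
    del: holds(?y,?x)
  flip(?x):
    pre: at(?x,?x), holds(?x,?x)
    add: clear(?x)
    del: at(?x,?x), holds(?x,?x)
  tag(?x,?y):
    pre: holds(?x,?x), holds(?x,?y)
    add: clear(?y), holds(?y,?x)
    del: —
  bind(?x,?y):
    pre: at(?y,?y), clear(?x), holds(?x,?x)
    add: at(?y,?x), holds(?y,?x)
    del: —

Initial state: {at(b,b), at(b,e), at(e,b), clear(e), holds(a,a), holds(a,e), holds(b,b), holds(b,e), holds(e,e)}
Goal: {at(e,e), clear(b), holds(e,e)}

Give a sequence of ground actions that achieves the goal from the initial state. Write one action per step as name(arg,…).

flip(b); move(e,b)

1. flip(b)  →  {at(b,e), at(e,b), clear(b), clear(e), holds(a,a), holds(a,e), holds(b,e), holds(e,e)}
2. move(e,b)  →  {at(b,e), at(e,b), at(e,e), clear(b), clear(e), holds(a,a), holds(a,e), holds(e,b), holds(e,e)}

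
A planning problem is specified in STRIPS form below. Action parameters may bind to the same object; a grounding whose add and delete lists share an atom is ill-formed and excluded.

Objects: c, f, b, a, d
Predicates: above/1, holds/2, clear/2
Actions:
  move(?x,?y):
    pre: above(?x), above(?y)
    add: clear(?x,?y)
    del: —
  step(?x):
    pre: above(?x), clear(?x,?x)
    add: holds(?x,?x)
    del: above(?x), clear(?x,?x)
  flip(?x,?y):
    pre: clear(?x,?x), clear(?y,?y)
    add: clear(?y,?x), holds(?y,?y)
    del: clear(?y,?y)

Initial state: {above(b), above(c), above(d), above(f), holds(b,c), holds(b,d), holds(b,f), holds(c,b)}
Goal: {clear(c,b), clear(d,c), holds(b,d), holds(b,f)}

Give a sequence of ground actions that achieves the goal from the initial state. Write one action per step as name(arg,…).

move(c,b); move(d,c)

1. move(c,b)  →  {above(b), above(c), above(d), above(f), clear(c,b), holds(b,c), holds(b,d), holds(b,f), holds(c,b)}
2. move(d,c)  →  {above(b), above(c), above(d), above(f), clear(c,b), clear(d,c), holds(b,c), holds(b,d), holds(b,f), holds(c,b)}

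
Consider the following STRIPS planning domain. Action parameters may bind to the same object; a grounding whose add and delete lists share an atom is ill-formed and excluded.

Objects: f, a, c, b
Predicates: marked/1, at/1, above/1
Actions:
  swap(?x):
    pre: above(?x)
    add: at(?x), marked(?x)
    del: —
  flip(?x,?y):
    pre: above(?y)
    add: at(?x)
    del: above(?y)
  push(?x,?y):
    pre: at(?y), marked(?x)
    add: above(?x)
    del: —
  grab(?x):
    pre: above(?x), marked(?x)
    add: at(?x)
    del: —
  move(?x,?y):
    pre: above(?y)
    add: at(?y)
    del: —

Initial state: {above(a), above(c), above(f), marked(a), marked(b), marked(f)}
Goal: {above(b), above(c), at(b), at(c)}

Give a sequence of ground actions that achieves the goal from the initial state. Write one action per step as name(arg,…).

1. swap(c)  →  {above(a), above(c), above(f), at(c), marked(a), marked(b), marked(c), marked(f)}
2. flip(b,f)  →  {above(a), above(c), at(b), at(c), marked(a), marked(b), marked(c), marked(f)}
3. push(b,c)  →  {above(a), above(b), above(c), at(b), at(c), marked(a), marked(b), marked(c), marked(f)}

swap(c); flip(b,f); push(b,c)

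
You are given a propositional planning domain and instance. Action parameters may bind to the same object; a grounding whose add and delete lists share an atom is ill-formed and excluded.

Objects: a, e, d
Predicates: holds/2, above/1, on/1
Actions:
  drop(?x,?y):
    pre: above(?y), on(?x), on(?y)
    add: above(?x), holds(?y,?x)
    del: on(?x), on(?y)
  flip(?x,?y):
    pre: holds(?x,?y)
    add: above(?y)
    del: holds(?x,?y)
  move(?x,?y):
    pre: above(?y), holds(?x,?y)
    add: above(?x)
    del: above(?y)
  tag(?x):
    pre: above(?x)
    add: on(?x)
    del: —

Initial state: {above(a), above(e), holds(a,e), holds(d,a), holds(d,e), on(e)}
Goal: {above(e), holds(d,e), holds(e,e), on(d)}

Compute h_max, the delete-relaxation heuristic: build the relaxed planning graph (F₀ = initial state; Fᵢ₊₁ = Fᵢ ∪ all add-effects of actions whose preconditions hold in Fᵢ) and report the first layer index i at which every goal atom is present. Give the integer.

2

F0 = init (6 atoms)
F1 = F0 ∪ {above(d), holds(e,e), on(a)}  (9 atoms)
F2 = F1 ∪ {holds(a,a), holds(e,a), on(d)}  (12 atoms)
goal ⊆ F2  ⇒  h_max = 2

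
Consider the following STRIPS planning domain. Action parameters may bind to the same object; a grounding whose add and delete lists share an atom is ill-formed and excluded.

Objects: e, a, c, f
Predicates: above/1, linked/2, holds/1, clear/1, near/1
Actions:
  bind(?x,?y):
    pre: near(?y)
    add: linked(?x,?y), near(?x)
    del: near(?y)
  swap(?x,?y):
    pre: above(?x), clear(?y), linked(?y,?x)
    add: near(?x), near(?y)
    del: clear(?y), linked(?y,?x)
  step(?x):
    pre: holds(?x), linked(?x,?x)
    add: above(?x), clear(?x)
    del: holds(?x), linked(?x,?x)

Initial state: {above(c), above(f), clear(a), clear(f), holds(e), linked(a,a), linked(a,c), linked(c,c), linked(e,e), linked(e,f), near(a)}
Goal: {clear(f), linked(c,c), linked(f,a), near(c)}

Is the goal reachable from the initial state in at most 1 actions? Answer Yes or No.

No

1. bind(f,a)  →  {above(c), above(f), clear(a), clear(f), holds(e), linked(a,a), linked(a,c), linked(c,c), linked(e,e), linked(e,f), linked(f,a), near(f)}
2. bind(c,f)  →  {above(c), above(f), clear(a), clear(f), holds(e), linked(a,a), linked(a,c), linked(c,c), linked(c,f), linked(e,e), linked(e,f), linked(f,a), near(c)}
optimal plan length = 2; 2 > 1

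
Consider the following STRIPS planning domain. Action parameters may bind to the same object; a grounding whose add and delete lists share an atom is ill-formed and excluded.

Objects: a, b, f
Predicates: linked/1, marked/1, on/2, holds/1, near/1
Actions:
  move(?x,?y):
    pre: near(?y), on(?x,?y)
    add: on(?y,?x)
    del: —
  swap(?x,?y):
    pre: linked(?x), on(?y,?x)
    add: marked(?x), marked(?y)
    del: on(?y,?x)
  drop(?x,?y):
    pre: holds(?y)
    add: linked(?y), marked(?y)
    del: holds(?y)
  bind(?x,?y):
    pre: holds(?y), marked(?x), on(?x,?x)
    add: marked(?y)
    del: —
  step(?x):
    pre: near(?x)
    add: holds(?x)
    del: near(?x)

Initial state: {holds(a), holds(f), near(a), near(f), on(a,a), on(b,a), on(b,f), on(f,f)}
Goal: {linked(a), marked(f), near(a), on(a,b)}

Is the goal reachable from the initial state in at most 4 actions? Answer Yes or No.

Yes

1. move(b,a)  →  {holds(a), holds(f), near(a), near(f), on(a,a), on(a,b), on(b,a), on(b,f), on(f,f)}
2. drop(a,a)  →  {holds(f), linked(a), marked(a), near(a), near(f), on(a,a), on(a,b), on(b,a), on(b,f), on(f,f)}
3. drop(a,f)  →  {linked(a), linked(f), marked(a), marked(f), near(a), near(f), on(a,a), on(a,b), on(b,a), on(b,f), on(f,f)}
optimal plan length = 3; 3 ≤ 4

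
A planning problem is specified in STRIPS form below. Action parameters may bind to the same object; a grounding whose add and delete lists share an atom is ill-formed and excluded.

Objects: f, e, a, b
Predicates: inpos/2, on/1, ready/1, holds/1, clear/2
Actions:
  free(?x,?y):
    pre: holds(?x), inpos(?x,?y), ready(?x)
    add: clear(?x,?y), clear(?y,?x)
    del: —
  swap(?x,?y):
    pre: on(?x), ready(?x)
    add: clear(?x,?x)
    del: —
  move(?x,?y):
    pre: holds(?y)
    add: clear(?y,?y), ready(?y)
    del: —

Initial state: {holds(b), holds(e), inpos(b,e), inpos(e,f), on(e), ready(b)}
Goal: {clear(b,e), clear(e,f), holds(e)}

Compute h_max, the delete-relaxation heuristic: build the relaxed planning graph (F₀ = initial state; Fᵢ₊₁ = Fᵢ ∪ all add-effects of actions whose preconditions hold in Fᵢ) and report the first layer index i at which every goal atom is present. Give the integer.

F0 = init (6 atoms)
F1 = F0 ∪ {clear(b,b), clear(b,e), clear(e,b), clear(e,e), ready(e)}  (11 atoms)
F2 = F1 ∪ {clear(e,f), clear(f,e)}  (13 atoms)
goal ⊆ F2  ⇒  h_max = 2

2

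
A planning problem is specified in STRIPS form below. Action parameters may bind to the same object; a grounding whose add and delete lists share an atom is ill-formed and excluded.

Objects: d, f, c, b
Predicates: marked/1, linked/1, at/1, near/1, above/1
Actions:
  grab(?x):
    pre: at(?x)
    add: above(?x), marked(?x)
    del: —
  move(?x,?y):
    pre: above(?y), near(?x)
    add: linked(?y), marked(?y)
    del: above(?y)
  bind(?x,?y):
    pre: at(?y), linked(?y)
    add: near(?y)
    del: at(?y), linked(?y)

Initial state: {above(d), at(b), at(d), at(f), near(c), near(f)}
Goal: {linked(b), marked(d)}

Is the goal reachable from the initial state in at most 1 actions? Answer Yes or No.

1. grab(d)  →  {above(d), at(b), at(d), at(f), marked(d), near(c), near(f)}
2. grab(b)  →  {above(b), above(d), at(b), at(d), at(f), marked(b), marked(d), near(c), near(f)}
3. move(f,b)  →  {above(d), at(b), at(d), at(f), linked(b), marked(b), marked(d), near(c), near(f)}
optimal plan length = 3; 3 > 1

No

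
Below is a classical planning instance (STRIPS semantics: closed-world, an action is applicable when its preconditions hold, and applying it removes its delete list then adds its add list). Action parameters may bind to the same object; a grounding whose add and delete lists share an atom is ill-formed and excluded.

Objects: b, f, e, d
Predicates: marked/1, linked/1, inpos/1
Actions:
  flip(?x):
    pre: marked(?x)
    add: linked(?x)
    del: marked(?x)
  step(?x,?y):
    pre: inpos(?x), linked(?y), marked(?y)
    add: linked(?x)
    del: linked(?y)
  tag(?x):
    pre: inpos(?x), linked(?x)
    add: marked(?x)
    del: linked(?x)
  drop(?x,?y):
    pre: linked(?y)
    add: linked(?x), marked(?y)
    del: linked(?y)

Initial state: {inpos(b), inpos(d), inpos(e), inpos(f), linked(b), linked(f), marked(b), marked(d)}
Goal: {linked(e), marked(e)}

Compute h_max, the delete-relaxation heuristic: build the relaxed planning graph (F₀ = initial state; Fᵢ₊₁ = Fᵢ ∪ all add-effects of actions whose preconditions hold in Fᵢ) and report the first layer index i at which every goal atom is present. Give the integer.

F0 = init (8 atoms)
F1 = F0 ∪ {linked(d), linked(e), marked(f)}  (11 atoms)
F2 = F1 ∪ {marked(e)}  (12 atoms)
goal ⊆ F2  ⇒  h_max = 2

2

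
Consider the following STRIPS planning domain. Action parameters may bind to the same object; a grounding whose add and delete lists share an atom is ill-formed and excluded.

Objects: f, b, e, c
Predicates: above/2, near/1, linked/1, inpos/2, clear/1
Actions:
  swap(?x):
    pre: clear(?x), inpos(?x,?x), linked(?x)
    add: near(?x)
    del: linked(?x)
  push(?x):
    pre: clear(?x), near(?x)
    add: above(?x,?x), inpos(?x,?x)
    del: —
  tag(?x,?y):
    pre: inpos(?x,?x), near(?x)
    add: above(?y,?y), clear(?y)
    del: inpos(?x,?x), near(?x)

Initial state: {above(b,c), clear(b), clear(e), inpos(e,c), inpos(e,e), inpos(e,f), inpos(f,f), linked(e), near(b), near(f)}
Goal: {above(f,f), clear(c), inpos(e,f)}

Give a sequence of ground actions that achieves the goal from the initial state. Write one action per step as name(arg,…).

swap(e); tag(f,f); tag(e,c)

1. swap(e)  →  {above(b,c), clear(b), clear(e), inpos(e,c), inpos(e,e), inpos(e,f), inpos(f,f), near(b), near(e), near(f)}
2. tag(f,f)  →  {above(b,c), above(f,f), clear(b), clear(e), clear(f), inpos(e,c), inpos(e,e), inpos(e,f), near(b), near(e)}
3. tag(e,c)  →  {above(b,c), above(c,c), above(f,f), clear(b), clear(c), clear(e), clear(f), inpos(e,c), inpos(e,f), near(b)}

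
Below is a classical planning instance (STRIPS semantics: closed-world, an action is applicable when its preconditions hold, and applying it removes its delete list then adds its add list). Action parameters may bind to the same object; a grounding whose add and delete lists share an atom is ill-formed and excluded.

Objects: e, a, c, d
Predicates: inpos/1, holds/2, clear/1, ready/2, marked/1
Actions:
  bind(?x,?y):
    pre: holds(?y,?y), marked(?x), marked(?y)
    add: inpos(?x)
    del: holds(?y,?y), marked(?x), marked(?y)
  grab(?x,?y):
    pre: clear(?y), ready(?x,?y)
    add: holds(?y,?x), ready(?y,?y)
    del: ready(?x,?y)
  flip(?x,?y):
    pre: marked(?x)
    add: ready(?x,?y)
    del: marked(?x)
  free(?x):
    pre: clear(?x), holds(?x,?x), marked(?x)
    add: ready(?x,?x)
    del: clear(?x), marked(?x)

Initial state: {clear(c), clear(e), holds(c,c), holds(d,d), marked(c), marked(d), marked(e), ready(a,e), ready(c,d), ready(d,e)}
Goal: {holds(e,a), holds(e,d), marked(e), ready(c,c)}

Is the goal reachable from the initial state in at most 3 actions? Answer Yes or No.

1. grab(a,e)  →  {clear(c), clear(e), holds(c,c), holds(d,d), holds(e,a), marked(c), marked(d), marked(e), ready(c,d), ready(d,e), ready(e,e)}
2. grab(d,e)  →  {clear(c), clear(e), holds(c,c), holds(d,d), holds(e,a), holds(e,d), marked(c), marked(d), marked(e), ready(c,d), ready(e,e)}
3. flip(c,c)  →  {clear(c), clear(e), holds(c,c), holds(d,d), holds(e,a), holds(e,d), marked(d), marked(e), ready(c,c), ready(c,d), ready(e,e)}
optimal plan length = 3; 3 ≤ 3

Yes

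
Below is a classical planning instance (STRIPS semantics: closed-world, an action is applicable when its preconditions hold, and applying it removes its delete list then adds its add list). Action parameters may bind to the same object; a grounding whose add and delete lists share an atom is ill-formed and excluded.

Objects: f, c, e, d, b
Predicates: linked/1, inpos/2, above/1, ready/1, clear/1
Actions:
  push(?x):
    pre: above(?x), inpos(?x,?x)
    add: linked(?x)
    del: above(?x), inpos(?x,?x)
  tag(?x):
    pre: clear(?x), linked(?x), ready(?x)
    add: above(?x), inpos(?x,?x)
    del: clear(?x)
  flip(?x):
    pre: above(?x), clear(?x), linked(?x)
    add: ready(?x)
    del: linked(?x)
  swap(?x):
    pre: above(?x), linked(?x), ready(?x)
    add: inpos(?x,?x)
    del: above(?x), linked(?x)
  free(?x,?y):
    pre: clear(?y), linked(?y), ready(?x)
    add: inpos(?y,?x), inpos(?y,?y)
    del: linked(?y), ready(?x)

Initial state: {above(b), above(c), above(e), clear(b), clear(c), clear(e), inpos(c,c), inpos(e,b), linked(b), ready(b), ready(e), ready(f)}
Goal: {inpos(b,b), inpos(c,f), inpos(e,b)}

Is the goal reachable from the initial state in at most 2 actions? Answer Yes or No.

1. push(c)  →  {above(b), above(e), clear(b), clear(c), clear(e), inpos(e,b), linked(b), linked(c), ready(b), ready(e), ready(f)}
2. tag(b)  →  {above(b), above(e), clear(c), clear(e), inpos(b,b), inpos(e,b), linked(b), linked(c), ready(b), ready(e), ready(f)}
3. free(f,c)  →  {above(b), above(e), clear(c), clear(e), inpos(b,b), inpos(c,c), inpos(c,f), inpos(e,b), linked(b), ready(b), ready(e)}
optimal plan length = 3; 3 > 2

No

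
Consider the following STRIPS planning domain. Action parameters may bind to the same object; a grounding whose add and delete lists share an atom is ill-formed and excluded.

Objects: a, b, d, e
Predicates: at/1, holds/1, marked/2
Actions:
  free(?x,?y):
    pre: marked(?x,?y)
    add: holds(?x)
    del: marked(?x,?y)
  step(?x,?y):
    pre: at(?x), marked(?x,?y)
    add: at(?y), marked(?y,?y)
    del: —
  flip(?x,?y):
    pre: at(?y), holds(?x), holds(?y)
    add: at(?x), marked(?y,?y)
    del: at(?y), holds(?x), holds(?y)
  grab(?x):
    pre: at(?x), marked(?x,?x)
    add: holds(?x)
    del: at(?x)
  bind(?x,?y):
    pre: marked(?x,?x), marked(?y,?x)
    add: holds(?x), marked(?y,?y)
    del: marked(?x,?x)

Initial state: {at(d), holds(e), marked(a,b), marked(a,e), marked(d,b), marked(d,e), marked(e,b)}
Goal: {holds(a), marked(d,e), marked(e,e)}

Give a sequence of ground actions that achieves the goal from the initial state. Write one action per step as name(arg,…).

1. free(a,b)  →  {at(d), holds(a), holds(e), marked(a,e), marked(d,b), marked(d,e), marked(e,b)}
2. step(d,e)  →  {at(d), at(e), holds(a), holds(e), marked(a,e), marked(d,b), marked(d,e), marked(e,b), marked(e,e)}

free(a,b); step(d,e)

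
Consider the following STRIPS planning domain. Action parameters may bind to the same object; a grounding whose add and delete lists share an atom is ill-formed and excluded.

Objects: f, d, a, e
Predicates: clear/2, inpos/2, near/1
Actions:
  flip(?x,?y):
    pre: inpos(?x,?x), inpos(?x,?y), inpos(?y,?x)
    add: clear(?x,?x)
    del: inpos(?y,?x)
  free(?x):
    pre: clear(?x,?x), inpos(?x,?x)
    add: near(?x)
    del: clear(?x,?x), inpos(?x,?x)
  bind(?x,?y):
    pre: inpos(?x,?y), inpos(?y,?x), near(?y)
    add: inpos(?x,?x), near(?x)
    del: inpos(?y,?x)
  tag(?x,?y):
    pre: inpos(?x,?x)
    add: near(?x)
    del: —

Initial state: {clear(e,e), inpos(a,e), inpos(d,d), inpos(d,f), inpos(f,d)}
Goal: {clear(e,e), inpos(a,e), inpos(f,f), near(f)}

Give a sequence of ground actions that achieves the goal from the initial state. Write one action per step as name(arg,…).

tag(d,f); bind(f,d)

1. tag(d,f)  →  {clear(e,e), inpos(a,e), inpos(d,d), inpos(d,f), inpos(f,d), near(d)}
2. bind(f,d)  →  {clear(e,e), inpos(a,e), inpos(d,d), inpos(f,d), inpos(f,f), near(d), near(f)}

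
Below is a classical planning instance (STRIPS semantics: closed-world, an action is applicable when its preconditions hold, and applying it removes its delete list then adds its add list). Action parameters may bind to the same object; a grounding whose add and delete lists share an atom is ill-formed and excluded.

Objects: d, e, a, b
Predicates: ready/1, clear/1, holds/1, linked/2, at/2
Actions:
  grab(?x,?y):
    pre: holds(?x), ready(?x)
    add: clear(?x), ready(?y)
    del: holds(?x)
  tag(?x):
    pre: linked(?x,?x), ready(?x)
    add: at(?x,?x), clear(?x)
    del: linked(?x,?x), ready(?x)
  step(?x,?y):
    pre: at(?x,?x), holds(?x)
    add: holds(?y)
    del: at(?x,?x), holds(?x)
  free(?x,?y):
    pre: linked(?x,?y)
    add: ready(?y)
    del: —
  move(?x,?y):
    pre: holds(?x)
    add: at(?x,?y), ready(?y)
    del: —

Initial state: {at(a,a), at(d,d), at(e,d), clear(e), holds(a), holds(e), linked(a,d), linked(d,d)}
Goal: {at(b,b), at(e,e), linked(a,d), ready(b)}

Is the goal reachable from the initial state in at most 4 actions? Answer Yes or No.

1. step(a,b)  →  {at(d,d), at(e,d), clear(e), holds(b), holds(e), linked(a,d), linked(d,d)}
2. move(e,e)  →  {at(d,d), at(e,d), at(e,e), clear(e), holds(b), holds(e), linked(a,d), linked(d,d), ready(e)}
3. move(b,b)  →  {at(b,b), at(d,d), at(e,d), at(e,e), clear(e), holds(b), holds(e), linked(a,d), linked(d,d), ready(b), ready(e)}
optimal plan length = 3; 3 ≤ 4

Yes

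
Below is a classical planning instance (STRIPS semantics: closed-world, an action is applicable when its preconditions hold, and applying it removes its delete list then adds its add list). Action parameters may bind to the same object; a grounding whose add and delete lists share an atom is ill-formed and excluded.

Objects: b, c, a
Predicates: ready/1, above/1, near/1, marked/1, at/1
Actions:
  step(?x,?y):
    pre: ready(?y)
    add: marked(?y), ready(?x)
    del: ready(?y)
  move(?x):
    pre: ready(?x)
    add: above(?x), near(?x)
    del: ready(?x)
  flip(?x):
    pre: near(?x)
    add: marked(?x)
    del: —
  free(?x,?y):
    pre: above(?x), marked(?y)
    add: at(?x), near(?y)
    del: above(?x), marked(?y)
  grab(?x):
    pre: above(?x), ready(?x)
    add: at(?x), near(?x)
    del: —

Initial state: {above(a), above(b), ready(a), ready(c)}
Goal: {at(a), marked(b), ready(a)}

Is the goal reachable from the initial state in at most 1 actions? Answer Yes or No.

1. step(b,c)  →  {above(a), above(b), marked(c), ready(a), ready(b)}
2. step(c,b)  →  {above(a), above(b), marked(b), marked(c), ready(a), ready(c)}
3. free(a,c)  →  {above(b), at(a), marked(b), near(c), ready(a), ready(c)}
optimal plan length = 3; 3 > 1

No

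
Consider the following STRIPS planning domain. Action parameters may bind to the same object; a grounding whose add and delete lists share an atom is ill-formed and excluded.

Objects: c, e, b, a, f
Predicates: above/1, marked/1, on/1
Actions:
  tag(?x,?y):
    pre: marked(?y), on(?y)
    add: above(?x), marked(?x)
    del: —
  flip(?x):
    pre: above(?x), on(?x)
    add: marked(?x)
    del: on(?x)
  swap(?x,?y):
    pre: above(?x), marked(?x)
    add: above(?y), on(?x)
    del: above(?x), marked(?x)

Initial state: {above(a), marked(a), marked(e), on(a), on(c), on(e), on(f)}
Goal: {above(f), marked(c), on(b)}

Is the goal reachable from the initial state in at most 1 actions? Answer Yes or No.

No

1. tag(c,e)  →  {above(a), above(c), marked(a), marked(c), marked(e), on(a), on(c), on(e), on(f)}
2. tag(b,c)  →  {above(a), above(b), above(c), marked(a), marked(b), marked(c), marked(e), on(a), on(c), on(e), on(f)}
3. swap(b,f)  →  {above(a), above(c), above(f), marked(a), marked(c), marked(e), on(a), on(b), on(c), on(e), on(f)}
optimal plan length = 3; 3 > 1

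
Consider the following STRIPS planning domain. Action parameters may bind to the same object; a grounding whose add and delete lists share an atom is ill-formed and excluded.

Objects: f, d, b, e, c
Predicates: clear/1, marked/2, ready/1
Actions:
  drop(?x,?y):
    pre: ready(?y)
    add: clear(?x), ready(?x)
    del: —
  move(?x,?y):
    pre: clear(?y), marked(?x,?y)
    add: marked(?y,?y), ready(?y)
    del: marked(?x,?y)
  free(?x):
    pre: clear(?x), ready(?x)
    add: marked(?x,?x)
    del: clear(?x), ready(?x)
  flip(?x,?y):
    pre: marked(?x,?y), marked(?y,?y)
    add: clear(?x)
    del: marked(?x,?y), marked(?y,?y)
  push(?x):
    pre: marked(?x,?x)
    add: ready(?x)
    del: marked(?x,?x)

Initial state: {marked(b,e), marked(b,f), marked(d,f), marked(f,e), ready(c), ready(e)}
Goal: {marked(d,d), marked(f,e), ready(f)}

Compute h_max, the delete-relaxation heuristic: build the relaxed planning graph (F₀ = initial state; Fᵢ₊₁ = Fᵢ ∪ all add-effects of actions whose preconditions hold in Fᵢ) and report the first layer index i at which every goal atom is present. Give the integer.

2

F0 = init (6 atoms)
F1 = F0 ∪ {clear(b), clear(c), clear(d), clear(e), clear(f), ready(b), ready(d), ready(f)}  (14 atoms)
F2 = F1 ∪ {marked(b,b), marked(c,c), marked(d,d), marked(e,e), marked(f,f)}  (19 atoms)
goal ⊆ F2  ⇒  h_max = 2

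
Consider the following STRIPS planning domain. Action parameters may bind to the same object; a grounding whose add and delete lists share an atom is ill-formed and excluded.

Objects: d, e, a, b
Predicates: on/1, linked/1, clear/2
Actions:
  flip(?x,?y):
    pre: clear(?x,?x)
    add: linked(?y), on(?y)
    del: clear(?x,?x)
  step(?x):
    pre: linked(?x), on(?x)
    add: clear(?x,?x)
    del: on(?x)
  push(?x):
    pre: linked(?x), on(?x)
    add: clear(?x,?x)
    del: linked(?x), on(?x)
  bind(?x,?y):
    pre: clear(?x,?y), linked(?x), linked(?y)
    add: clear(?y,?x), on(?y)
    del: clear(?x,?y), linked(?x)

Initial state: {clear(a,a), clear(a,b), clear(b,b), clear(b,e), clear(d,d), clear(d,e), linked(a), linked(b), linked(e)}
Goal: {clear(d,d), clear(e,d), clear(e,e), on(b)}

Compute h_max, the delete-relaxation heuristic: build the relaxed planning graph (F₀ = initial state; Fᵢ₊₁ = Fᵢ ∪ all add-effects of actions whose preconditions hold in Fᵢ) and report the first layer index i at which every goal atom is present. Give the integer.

2

F0 = init (9 atoms)
F1 = F0 ∪ {clear(b,a), clear(e,b), linked(d), on(a), on(b), on(d), on(e)}  (16 atoms)
F2 = F1 ∪ {clear(e,d), clear(e,e)}  (18 atoms)
goal ⊆ F2  ⇒  h_max = 2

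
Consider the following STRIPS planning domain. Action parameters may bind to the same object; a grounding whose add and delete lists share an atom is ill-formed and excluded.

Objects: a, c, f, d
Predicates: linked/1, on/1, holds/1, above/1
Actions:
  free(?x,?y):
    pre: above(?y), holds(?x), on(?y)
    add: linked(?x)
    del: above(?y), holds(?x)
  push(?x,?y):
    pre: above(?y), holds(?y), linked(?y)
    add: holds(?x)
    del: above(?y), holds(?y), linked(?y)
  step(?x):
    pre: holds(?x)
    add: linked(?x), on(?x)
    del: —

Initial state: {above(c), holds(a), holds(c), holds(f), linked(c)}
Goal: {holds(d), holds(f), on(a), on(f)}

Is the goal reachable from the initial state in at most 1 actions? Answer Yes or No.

No

1. push(d,c)  →  {holds(a), holds(d), holds(f)}
2. step(a)  →  {holds(a), holds(d), holds(f), linked(a), on(a)}
3. step(f)  →  {holds(a), holds(d), holds(f), linked(a), linked(f), on(a), on(f)}
optimal plan length = 3; 3 > 1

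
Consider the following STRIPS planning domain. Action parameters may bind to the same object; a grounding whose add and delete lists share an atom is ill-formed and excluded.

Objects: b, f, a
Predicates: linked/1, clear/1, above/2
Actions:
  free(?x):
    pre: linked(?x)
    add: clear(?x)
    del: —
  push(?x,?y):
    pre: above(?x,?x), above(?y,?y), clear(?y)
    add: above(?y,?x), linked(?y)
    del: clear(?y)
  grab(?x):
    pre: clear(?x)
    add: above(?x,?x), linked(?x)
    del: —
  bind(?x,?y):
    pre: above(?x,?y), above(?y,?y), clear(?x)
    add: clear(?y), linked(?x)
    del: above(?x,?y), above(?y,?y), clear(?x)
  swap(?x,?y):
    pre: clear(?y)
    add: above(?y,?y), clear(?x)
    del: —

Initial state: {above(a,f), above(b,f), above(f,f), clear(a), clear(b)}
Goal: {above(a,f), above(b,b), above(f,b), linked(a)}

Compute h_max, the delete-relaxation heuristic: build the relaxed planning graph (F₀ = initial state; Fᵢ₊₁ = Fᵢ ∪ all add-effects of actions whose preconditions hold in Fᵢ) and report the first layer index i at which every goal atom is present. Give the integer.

F0 = init (5 atoms)
F1 = F0 ∪ {above(a,a), above(b,b), clear(f), linked(a), linked(b)}  (10 atoms)
F2 = F1 ∪ {above(a,b), above(b,a), above(f,a), above(f,b), linked(f)}  (15 atoms)
goal ⊆ F2  ⇒  h_max = 2

2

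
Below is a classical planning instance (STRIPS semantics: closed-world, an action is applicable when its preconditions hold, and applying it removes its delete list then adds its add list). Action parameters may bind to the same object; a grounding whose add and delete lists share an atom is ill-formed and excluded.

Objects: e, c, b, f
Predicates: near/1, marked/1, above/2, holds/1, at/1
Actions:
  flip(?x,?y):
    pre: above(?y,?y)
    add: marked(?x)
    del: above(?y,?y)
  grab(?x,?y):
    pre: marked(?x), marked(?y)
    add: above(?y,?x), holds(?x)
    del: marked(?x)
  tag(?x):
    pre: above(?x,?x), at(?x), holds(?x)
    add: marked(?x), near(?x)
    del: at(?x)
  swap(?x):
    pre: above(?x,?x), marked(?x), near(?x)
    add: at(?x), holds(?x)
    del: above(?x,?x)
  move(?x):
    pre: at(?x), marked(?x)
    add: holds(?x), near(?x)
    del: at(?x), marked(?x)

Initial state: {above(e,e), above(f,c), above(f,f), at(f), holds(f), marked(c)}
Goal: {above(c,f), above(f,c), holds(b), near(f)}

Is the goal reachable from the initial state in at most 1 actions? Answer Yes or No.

1. flip(b,e)  →  {above(f,c), above(f,f), at(f), holds(f), marked(b), marked(c)}
2. grab(b,c)  →  {above(c,b), above(f,c), above(f,f), at(f), holds(b), holds(f), marked(c)}
3. tag(f)  →  {above(c,b), above(f,c), above(f,f), holds(b), holds(f), marked(c), marked(f), near(f)}
4. grab(f,c)  →  {above(c,b), above(c,f), above(f,c), above(f,f), holds(b), holds(f), marked(c), near(f)}
optimal plan length = 4; 4 > 1

No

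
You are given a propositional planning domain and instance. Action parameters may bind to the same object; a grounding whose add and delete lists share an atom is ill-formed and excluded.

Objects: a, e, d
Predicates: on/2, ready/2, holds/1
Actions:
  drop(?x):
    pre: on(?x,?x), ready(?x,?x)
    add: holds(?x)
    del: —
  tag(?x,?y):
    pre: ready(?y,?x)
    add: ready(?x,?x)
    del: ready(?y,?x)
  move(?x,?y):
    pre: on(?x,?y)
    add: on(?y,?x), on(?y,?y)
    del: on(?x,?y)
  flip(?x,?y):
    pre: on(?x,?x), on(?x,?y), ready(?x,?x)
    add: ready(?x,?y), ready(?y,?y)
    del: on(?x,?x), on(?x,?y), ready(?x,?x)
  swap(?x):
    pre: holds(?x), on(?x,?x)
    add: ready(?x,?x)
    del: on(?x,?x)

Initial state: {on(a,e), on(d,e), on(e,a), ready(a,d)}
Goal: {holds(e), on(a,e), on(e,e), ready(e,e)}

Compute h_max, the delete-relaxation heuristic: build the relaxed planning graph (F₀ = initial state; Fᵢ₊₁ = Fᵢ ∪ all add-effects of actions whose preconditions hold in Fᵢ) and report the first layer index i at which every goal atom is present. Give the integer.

4

F0 = init (4 atoms)
F1 = F0 ∪ {on(a,a), on(e,d), on(e,e), ready(d,d)}  (8 atoms)
F2 = F1 ∪ {on(d,d)}  (9 atoms)
F3 = F2 ∪ {holds(d), ready(d,e), ready(e,e)}  (12 atoms)
F4 = F3 ∪ {holds(e), ready(a,a), ready(e,a), ready(e,d)}  (16 atoms)
goal ⊆ F4  ⇒  h_max = 4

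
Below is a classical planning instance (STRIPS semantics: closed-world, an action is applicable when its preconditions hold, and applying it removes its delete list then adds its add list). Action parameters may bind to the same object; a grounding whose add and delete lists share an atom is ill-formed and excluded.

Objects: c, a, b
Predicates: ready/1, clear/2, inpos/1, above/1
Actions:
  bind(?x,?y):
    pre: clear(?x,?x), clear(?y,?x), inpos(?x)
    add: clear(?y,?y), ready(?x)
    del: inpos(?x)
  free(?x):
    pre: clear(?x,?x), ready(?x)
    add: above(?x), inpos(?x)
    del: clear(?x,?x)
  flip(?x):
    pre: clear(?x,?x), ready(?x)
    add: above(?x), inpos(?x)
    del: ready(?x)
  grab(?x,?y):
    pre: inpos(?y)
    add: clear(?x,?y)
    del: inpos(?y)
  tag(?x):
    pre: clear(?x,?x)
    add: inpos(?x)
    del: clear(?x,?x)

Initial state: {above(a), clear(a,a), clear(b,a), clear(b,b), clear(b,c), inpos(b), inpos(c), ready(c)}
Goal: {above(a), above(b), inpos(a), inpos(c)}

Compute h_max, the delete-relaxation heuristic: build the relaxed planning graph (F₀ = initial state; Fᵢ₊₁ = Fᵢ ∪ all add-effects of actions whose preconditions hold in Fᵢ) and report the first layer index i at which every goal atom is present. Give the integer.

F0 = init (8 atoms)
F1 = F0 ∪ {clear(a,b), clear(a,c), clear(c,b), clear(c,c), inpos(a), ready(b)}  (14 atoms)
F2 = F1 ∪ {above(b), above(c), clear(c,a), ready(a)}  (18 atoms)
goal ⊆ F2  ⇒  h_max = 2

2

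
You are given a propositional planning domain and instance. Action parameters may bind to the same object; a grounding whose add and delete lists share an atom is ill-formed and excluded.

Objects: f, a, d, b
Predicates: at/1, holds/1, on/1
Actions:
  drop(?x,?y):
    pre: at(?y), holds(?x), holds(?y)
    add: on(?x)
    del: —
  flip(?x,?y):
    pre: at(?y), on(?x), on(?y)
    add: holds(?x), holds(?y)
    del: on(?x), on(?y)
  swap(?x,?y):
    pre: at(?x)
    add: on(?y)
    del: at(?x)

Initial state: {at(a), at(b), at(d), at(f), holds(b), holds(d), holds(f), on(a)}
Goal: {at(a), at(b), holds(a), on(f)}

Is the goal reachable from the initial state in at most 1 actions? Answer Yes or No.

No

1. drop(f,f)  →  {at(a), at(b), at(d), at(f), holds(b), holds(d), holds(f), on(a), on(f)}
2. flip(a,a)  →  {at(a), at(b), at(d), at(f), holds(a), holds(b), holds(d), holds(f), on(f)}
optimal plan length = 2; 2 > 1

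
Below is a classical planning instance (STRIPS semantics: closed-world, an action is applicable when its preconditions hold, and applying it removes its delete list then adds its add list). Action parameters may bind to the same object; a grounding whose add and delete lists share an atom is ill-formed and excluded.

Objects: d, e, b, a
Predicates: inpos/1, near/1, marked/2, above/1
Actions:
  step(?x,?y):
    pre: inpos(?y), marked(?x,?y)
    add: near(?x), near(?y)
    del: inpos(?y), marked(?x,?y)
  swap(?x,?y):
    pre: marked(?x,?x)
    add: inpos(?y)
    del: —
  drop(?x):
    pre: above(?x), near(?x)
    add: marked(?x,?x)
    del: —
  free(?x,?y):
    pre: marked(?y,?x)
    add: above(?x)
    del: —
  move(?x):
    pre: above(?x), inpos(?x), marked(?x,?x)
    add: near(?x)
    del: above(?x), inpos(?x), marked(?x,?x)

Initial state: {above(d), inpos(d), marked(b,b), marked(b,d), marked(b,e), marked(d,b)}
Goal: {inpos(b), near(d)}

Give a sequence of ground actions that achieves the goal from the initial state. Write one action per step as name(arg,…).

1. step(b,d)  →  {above(d), marked(b,b), marked(b,e), marked(d,b), near(b), near(d)}
2. swap(b,b)  →  {above(d), inpos(b), marked(b,b), marked(b,e), marked(d,b), near(b), near(d)}

step(b,d); swap(b,b)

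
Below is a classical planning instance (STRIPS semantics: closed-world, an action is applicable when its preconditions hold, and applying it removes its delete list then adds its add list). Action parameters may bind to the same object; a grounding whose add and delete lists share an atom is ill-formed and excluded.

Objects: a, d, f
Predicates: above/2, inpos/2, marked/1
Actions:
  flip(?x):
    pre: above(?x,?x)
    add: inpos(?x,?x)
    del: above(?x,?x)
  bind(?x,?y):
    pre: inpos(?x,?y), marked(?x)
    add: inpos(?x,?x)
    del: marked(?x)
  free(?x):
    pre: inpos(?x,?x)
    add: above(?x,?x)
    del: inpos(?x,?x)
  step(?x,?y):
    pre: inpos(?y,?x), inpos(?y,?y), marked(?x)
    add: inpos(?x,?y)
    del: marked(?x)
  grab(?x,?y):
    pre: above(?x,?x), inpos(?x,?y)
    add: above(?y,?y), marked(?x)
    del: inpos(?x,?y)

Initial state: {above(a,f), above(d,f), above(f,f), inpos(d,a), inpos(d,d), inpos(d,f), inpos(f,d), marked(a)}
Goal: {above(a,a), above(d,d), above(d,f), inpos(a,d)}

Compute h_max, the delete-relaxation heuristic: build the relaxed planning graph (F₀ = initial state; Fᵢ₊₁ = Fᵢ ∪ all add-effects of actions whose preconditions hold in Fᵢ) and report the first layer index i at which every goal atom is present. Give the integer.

2

F0 = init (8 atoms)
F1 = F0 ∪ {above(d,d), inpos(a,d), inpos(f,f), marked(f)}  (12 atoms)
F2 = F1 ∪ {above(a,a), inpos(a,a), marked(d)}  (15 atoms)
goal ⊆ F2  ⇒  h_max = 2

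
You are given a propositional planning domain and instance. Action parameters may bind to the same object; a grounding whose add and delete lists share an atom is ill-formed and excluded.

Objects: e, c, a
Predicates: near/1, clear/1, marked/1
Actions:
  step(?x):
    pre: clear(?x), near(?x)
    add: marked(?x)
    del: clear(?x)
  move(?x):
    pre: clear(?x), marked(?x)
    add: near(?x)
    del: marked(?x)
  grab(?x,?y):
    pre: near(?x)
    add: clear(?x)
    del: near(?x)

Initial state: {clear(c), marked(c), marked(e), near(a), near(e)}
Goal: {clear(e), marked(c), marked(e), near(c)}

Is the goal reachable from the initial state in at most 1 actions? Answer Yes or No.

1. move(c)  →  {clear(c), marked(e), near(a), near(c), near(e)}
2. step(c)  →  {marked(c), marked(e), near(a), near(c), near(e)}
3. grab(e,e)  →  {clear(e), marked(c), marked(e), near(a), near(c)}
optimal plan length = 3; 3 > 1

No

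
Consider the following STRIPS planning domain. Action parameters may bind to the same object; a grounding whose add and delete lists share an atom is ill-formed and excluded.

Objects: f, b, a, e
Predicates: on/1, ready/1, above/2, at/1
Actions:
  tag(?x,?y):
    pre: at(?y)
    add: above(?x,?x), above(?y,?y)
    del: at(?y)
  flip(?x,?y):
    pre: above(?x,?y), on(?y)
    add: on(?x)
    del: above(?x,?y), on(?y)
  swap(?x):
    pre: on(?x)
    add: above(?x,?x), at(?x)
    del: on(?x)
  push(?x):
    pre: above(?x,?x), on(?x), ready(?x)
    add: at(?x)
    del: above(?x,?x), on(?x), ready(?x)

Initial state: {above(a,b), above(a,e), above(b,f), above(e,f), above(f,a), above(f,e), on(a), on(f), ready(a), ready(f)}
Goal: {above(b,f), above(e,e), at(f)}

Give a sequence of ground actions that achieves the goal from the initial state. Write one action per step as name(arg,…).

swap(f); swap(a); tag(e,a)

1. swap(f)  →  {above(a,b), above(a,e), above(b,f), above(e,f), above(f,a), above(f,e), above(f,f), at(f), on(a), ready(a), ready(f)}
2. swap(a)  →  {above(a,a), above(a,b), above(a,e), above(b,f), above(e,f), above(f,a), above(f,e), above(f,f), at(a), at(f), ready(a), ready(f)}
3. tag(e,a)  →  {above(a,a), above(a,b), above(a,e), above(b,f), above(e,e), above(e,f), above(f,a), above(f,e), above(f,f), at(f), ready(a), ready(f)}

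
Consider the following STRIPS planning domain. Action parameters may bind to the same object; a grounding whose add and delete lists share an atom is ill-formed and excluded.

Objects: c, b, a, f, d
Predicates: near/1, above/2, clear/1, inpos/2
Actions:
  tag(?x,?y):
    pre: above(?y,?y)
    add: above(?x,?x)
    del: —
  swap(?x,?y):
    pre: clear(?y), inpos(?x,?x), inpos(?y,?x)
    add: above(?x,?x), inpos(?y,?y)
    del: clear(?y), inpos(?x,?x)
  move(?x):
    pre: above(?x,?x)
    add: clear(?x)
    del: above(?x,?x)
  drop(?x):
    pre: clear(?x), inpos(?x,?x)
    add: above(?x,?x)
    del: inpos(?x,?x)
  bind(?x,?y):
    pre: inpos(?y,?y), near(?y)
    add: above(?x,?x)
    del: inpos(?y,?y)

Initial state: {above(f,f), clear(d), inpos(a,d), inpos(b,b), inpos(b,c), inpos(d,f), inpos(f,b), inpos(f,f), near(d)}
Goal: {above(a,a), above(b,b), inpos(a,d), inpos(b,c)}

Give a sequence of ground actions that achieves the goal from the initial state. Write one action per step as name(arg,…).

1. tag(b,f)  →  {above(b,b), above(f,f), clear(d), inpos(a,d), inpos(b,b), inpos(b,c), inpos(d,f), inpos(f,b), inpos(f,f), near(d)}
2. tag(a,b)  →  {above(a,a), above(b,b), above(f,f), clear(d), inpos(a,d), inpos(b,b), inpos(b,c), inpos(d,f), inpos(f,b), inpos(f,f), near(d)}

tag(b,f); tag(a,b)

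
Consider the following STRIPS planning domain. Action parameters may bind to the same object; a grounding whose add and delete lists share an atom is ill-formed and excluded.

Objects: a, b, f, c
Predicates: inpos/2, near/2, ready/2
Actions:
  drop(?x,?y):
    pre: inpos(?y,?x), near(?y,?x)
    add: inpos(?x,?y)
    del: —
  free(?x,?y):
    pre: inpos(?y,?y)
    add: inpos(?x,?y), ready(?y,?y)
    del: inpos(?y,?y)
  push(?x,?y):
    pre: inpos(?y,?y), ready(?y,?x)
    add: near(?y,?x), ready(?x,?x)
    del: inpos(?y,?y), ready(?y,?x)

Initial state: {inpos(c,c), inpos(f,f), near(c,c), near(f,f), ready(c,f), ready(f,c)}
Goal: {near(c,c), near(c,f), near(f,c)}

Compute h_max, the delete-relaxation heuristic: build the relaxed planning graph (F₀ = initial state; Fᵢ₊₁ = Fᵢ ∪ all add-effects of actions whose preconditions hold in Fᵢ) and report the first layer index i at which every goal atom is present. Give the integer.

1

F0 = init (6 atoms)
F1 = F0 ∪ {inpos(a,c), inpos(a,f), inpos(b,c), inpos(b,f), inpos(c,f), inpos(f,c), near(c,f), near(f,c), ready(c,c), ready(f,f)}  (16 atoms)
goal ⊆ F1  ⇒  h_max = 1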